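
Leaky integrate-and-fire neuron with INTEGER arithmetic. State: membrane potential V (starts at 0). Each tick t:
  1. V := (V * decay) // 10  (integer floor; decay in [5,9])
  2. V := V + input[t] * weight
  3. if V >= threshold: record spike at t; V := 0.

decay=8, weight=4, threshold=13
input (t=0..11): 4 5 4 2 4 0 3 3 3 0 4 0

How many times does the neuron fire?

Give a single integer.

Answer: 6

Derivation:
t=0: input=4 -> V=0 FIRE
t=1: input=5 -> V=0 FIRE
t=2: input=4 -> V=0 FIRE
t=3: input=2 -> V=8
t=4: input=4 -> V=0 FIRE
t=5: input=0 -> V=0
t=6: input=3 -> V=12
t=7: input=3 -> V=0 FIRE
t=8: input=3 -> V=12
t=9: input=0 -> V=9
t=10: input=4 -> V=0 FIRE
t=11: input=0 -> V=0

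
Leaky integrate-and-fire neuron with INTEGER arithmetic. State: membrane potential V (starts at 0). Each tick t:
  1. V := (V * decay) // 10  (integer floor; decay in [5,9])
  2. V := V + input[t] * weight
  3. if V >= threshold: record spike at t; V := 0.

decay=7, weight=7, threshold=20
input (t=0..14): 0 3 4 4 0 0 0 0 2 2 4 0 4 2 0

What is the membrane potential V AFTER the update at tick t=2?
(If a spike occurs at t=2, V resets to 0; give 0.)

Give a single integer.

t=0: input=0 -> V=0
t=1: input=3 -> V=0 FIRE
t=2: input=4 -> V=0 FIRE
t=3: input=4 -> V=0 FIRE
t=4: input=0 -> V=0
t=5: input=0 -> V=0
t=6: input=0 -> V=0
t=7: input=0 -> V=0
t=8: input=2 -> V=14
t=9: input=2 -> V=0 FIRE
t=10: input=4 -> V=0 FIRE
t=11: input=0 -> V=0
t=12: input=4 -> V=0 FIRE
t=13: input=2 -> V=14
t=14: input=0 -> V=9

Answer: 0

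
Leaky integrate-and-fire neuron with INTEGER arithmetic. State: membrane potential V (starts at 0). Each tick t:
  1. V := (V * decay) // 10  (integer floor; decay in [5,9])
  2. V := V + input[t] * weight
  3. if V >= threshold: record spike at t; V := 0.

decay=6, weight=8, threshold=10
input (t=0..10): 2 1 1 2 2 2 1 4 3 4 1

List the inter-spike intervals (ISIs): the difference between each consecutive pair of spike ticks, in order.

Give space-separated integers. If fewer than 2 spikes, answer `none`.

t=0: input=2 -> V=0 FIRE
t=1: input=1 -> V=8
t=2: input=1 -> V=0 FIRE
t=3: input=2 -> V=0 FIRE
t=4: input=2 -> V=0 FIRE
t=5: input=2 -> V=0 FIRE
t=6: input=1 -> V=8
t=7: input=4 -> V=0 FIRE
t=8: input=3 -> V=0 FIRE
t=9: input=4 -> V=0 FIRE
t=10: input=1 -> V=8

Answer: 2 1 1 1 2 1 1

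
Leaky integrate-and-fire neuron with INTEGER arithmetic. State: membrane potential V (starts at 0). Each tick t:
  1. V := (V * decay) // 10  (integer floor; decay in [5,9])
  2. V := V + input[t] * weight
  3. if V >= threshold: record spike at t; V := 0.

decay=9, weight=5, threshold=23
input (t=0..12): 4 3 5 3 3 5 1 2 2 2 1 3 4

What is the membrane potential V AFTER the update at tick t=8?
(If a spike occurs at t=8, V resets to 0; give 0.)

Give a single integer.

Answer: 22

Derivation:
t=0: input=4 -> V=20
t=1: input=3 -> V=0 FIRE
t=2: input=5 -> V=0 FIRE
t=3: input=3 -> V=15
t=4: input=3 -> V=0 FIRE
t=5: input=5 -> V=0 FIRE
t=6: input=1 -> V=5
t=7: input=2 -> V=14
t=8: input=2 -> V=22
t=9: input=2 -> V=0 FIRE
t=10: input=1 -> V=5
t=11: input=3 -> V=19
t=12: input=4 -> V=0 FIRE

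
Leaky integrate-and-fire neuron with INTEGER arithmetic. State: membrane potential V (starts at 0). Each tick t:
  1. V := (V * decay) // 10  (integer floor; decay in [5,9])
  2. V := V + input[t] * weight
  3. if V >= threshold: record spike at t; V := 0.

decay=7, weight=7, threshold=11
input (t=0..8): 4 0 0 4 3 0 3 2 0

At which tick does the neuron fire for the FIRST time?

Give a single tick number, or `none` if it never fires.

t=0: input=4 -> V=0 FIRE
t=1: input=0 -> V=0
t=2: input=0 -> V=0
t=3: input=4 -> V=0 FIRE
t=4: input=3 -> V=0 FIRE
t=5: input=0 -> V=0
t=6: input=3 -> V=0 FIRE
t=7: input=2 -> V=0 FIRE
t=8: input=0 -> V=0

Answer: 0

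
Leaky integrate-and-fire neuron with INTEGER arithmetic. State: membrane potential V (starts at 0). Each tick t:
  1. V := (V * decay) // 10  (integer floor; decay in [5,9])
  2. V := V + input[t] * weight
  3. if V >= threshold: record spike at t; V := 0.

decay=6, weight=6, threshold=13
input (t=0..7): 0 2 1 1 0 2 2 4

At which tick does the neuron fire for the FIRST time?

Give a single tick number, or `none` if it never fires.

Answer: 2

Derivation:
t=0: input=0 -> V=0
t=1: input=2 -> V=12
t=2: input=1 -> V=0 FIRE
t=3: input=1 -> V=6
t=4: input=0 -> V=3
t=5: input=2 -> V=0 FIRE
t=6: input=2 -> V=12
t=7: input=4 -> V=0 FIRE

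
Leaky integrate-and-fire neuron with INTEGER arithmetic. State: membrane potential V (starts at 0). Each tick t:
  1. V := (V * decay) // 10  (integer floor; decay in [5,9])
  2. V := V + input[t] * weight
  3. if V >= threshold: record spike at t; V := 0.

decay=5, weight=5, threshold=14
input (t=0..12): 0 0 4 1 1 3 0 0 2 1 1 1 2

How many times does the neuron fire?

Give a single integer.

Answer: 3

Derivation:
t=0: input=0 -> V=0
t=1: input=0 -> V=0
t=2: input=4 -> V=0 FIRE
t=3: input=1 -> V=5
t=4: input=1 -> V=7
t=5: input=3 -> V=0 FIRE
t=6: input=0 -> V=0
t=7: input=0 -> V=0
t=8: input=2 -> V=10
t=9: input=1 -> V=10
t=10: input=1 -> V=10
t=11: input=1 -> V=10
t=12: input=2 -> V=0 FIRE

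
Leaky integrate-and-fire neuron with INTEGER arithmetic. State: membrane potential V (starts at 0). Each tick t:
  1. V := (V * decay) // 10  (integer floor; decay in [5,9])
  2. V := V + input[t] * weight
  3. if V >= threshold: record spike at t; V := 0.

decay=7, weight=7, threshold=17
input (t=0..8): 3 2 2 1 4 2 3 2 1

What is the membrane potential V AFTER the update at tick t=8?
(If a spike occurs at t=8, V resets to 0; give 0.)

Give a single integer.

Answer: 16

Derivation:
t=0: input=3 -> V=0 FIRE
t=1: input=2 -> V=14
t=2: input=2 -> V=0 FIRE
t=3: input=1 -> V=7
t=4: input=4 -> V=0 FIRE
t=5: input=2 -> V=14
t=6: input=3 -> V=0 FIRE
t=7: input=2 -> V=14
t=8: input=1 -> V=16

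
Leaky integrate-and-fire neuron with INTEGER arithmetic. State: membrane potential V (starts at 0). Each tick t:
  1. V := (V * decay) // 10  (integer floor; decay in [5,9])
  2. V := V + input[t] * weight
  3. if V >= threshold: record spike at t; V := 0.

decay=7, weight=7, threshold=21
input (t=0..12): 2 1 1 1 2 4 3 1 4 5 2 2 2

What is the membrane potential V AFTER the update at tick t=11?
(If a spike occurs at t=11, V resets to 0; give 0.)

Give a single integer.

t=0: input=2 -> V=14
t=1: input=1 -> V=16
t=2: input=1 -> V=18
t=3: input=1 -> V=19
t=4: input=2 -> V=0 FIRE
t=5: input=4 -> V=0 FIRE
t=6: input=3 -> V=0 FIRE
t=7: input=1 -> V=7
t=8: input=4 -> V=0 FIRE
t=9: input=5 -> V=0 FIRE
t=10: input=2 -> V=14
t=11: input=2 -> V=0 FIRE
t=12: input=2 -> V=14

Answer: 0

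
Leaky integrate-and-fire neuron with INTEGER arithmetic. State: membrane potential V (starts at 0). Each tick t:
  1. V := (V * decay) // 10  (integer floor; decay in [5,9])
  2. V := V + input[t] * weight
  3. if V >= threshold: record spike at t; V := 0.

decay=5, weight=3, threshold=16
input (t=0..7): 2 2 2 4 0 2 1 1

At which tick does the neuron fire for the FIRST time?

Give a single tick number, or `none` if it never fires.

Answer: 3

Derivation:
t=0: input=2 -> V=6
t=1: input=2 -> V=9
t=2: input=2 -> V=10
t=3: input=4 -> V=0 FIRE
t=4: input=0 -> V=0
t=5: input=2 -> V=6
t=6: input=1 -> V=6
t=7: input=1 -> V=6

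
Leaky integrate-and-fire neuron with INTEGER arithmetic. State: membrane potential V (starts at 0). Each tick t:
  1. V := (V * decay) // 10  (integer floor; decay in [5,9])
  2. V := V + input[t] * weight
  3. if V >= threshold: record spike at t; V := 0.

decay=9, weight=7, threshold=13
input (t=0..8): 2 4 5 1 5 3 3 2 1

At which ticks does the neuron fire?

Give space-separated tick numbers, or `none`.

t=0: input=2 -> V=0 FIRE
t=1: input=4 -> V=0 FIRE
t=2: input=5 -> V=0 FIRE
t=3: input=1 -> V=7
t=4: input=5 -> V=0 FIRE
t=5: input=3 -> V=0 FIRE
t=6: input=3 -> V=0 FIRE
t=7: input=2 -> V=0 FIRE
t=8: input=1 -> V=7

Answer: 0 1 2 4 5 6 7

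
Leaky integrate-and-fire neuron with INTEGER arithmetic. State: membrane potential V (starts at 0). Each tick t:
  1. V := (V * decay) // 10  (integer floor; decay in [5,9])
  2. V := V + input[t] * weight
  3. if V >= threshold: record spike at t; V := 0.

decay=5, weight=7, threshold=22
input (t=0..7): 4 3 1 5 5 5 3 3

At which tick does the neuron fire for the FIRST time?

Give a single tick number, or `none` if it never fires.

Answer: 0

Derivation:
t=0: input=4 -> V=0 FIRE
t=1: input=3 -> V=21
t=2: input=1 -> V=17
t=3: input=5 -> V=0 FIRE
t=4: input=5 -> V=0 FIRE
t=5: input=5 -> V=0 FIRE
t=6: input=3 -> V=21
t=7: input=3 -> V=0 FIRE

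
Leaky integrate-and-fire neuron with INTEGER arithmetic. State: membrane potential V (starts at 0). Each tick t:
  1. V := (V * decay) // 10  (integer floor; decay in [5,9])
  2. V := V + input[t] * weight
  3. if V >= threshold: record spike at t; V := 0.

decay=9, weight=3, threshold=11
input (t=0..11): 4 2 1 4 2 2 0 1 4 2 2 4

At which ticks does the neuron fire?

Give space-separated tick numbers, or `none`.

Answer: 0 3 5 8 10 11

Derivation:
t=0: input=4 -> V=0 FIRE
t=1: input=2 -> V=6
t=2: input=1 -> V=8
t=3: input=4 -> V=0 FIRE
t=4: input=2 -> V=6
t=5: input=2 -> V=0 FIRE
t=6: input=0 -> V=0
t=7: input=1 -> V=3
t=8: input=4 -> V=0 FIRE
t=9: input=2 -> V=6
t=10: input=2 -> V=0 FIRE
t=11: input=4 -> V=0 FIRE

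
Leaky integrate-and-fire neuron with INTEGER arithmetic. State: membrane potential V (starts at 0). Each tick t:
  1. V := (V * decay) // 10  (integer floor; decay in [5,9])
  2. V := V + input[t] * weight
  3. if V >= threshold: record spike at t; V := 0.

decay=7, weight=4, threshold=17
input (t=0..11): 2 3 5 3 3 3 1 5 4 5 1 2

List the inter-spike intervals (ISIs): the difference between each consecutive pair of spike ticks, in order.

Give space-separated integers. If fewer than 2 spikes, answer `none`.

Answer: 1 2 3 2

Derivation:
t=0: input=2 -> V=8
t=1: input=3 -> V=0 FIRE
t=2: input=5 -> V=0 FIRE
t=3: input=3 -> V=12
t=4: input=3 -> V=0 FIRE
t=5: input=3 -> V=12
t=6: input=1 -> V=12
t=7: input=5 -> V=0 FIRE
t=8: input=4 -> V=16
t=9: input=5 -> V=0 FIRE
t=10: input=1 -> V=4
t=11: input=2 -> V=10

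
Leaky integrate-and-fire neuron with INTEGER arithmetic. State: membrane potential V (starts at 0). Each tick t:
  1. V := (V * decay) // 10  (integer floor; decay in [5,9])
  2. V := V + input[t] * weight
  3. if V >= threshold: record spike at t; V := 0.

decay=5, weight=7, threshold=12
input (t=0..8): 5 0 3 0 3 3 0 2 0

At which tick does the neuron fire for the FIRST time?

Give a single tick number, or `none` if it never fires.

t=0: input=5 -> V=0 FIRE
t=1: input=0 -> V=0
t=2: input=3 -> V=0 FIRE
t=3: input=0 -> V=0
t=4: input=3 -> V=0 FIRE
t=5: input=3 -> V=0 FIRE
t=6: input=0 -> V=0
t=7: input=2 -> V=0 FIRE
t=8: input=0 -> V=0

Answer: 0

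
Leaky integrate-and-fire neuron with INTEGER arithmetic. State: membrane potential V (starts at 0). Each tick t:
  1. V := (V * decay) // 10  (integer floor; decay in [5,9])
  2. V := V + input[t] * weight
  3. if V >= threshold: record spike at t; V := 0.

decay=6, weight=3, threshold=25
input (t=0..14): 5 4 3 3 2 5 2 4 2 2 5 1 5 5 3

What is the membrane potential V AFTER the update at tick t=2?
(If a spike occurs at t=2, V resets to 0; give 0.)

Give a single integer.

Answer: 21

Derivation:
t=0: input=5 -> V=15
t=1: input=4 -> V=21
t=2: input=3 -> V=21
t=3: input=3 -> V=21
t=4: input=2 -> V=18
t=5: input=5 -> V=0 FIRE
t=6: input=2 -> V=6
t=7: input=4 -> V=15
t=8: input=2 -> V=15
t=9: input=2 -> V=15
t=10: input=5 -> V=24
t=11: input=1 -> V=17
t=12: input=5 -> V=0 FIRE
t=13: input=5 -> V=15
t=14: input=3 -> V=18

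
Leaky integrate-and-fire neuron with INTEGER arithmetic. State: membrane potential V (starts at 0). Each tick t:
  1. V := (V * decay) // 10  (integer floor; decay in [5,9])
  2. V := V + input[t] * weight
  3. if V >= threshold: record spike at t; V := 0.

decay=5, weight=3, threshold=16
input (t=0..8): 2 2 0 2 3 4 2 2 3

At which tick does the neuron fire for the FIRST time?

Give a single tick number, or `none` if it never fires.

t=0: input=2 -> V=6
t=1: input=2 -> V=9
t=2: input=0 -> V=4
t=3: input=2 -> V=8
t=4: input=3 -> V=13
t=5: input=4 -> V=0 FIRE
t=6: input=2 -> V=6
t=7: input=2 -> V=9
t=8: input=3 -> V=13

Answer: 5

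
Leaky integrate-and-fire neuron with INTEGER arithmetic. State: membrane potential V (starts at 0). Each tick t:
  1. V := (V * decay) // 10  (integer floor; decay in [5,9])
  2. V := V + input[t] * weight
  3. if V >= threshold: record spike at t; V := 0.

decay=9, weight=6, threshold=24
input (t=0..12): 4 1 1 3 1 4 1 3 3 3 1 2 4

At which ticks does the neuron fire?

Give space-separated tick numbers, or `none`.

Answer: 0 3 5 8 11 12

Derivation:
t=0: input=4 -> V=0 FIRE
t=1: input=1 -> V=6
t=2: input=1 -> V=11
t=3: input=3 -> V=0 FIRE
t=4: input=1 -> V=6
t=5: input=4 -> V=0 FIRE
t=6: input=1 -> V=6
t=7: input=3 -> V=23
t=8: input=3 -> V=0 FIRE
t=9: input=3 -> V=18
t=10: input=1 -> V=22
t=11: input=2 -> V=0 FIRE
t=12: input=4 -> V=0 FIRE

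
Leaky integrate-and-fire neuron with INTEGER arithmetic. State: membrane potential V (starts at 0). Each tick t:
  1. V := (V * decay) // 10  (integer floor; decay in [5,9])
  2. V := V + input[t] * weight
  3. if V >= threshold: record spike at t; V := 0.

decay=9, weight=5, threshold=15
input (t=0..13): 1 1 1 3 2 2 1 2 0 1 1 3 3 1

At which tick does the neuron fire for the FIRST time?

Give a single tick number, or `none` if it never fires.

Answer: 3

Derivation:
t=0: input=1 -> V=5
t=1: input=1 -> V=9
t=2: input=1 -> V=13
t=3: input=3 -> V=0 FIRE
t=4: input=2 -> V=10
t=5: input=2 -> V=0 FIRE
t=6: input=1 -> V=5
t=7: input=2 -> V=14
t=8: input=0 -> V=12
t=9: input=1 -> V=0 FIRE
t=10: input=1 -> V=5
t=11: input=3 -> V=0 FIRE
t=12: input=3 -> V=0 FIRE
t=13: input=1 -> V=5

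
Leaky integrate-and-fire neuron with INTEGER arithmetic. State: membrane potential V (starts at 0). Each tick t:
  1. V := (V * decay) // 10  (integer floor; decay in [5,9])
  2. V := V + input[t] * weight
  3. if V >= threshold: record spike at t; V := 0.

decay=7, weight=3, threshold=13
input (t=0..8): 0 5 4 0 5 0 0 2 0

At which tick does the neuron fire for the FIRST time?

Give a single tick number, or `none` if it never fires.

Answer: 1

Derivation:
t=0: input=0 -> V=0
t=1: input=5 -> V=0 FIRE
t=2: input=4 -> V=12
t=3: input=0 -> V=8
t=4: input=5 -> V=0 FIRE
t=5: input=0 -> V=0
t=6: input=0 -> V=0
t=7: input=2 -> V=6
t=8: input=0 -> V=4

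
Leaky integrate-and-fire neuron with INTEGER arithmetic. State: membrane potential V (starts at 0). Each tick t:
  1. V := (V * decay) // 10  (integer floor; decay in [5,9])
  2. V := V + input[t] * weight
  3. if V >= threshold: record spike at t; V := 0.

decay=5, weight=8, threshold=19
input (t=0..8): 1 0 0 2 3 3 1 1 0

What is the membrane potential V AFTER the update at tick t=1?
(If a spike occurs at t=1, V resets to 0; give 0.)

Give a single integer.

t=0: input=1 -> V=8
t=1: input=0 -> V=4
t=2: input=0 -> V=2
t=3: input=2 -> V=17
t=4: input=3 -> V=0 FIRE
t=5: input=3 -> V=0 FIRE
t=6: input=1 -> V=8
t=7: input=1 -> V=12
t=8: input=0 -> V=6

Answer: 4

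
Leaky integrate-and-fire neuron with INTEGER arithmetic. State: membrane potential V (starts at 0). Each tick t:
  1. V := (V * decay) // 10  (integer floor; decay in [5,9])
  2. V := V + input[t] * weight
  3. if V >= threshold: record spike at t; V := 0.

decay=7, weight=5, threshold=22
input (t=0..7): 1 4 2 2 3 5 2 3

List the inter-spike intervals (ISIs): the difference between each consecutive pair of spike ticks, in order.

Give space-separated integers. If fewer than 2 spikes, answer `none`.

t=0: input=1 -> V=5
t=1: input=4 -> V=0 FIRE
t=2: input=2 -> V=10
t=3: input=2 -> V=17
t=4: input=3 -> V=0 FIRE
t=5: input=5 -> V=0 FIRE
t=6: input=2 -> V=10
t=7: input=3 -> V=0 FIRE

Answer: 3 1 2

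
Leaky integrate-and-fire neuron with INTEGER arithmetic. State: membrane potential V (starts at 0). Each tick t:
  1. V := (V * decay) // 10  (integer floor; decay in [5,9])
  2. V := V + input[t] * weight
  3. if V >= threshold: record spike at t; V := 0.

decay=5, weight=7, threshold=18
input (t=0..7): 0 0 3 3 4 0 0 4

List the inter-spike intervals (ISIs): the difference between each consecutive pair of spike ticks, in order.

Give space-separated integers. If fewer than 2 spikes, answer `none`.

t=0: input=0 -> V=0
t=1: input=0 -> V=0
t=2: input=3 -> V=0 FIRE
t=3: input=3 -> V=0 FIRE
t=4: input=4 -> V=0 FIRE
t=5: input=0 -> V=0
t=6: input=0 -> V=0
t=7: input=4 -> V=0 FIRE

Answer: 1 1 3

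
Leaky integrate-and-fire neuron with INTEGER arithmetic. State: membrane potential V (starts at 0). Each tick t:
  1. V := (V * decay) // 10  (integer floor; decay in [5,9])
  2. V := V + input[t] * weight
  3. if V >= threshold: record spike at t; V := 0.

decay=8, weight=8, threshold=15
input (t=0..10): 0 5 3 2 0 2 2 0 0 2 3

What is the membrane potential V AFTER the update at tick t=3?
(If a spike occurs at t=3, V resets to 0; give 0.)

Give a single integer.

Answer: 0

Derivation:
t=0: input=0 -> V=0
t=1: input=5 -> V=0 FIRE
t=2: input=3 -> V=0 FIRE
t=3: input=2 -> V=0 FIRE
t=4: input=0 -> V=0
t=5: input=2 -> V=0 FIRE
t=6: input=2 -> V=0 FIRE
t=7: input=0 -> V=0
t=8: input=0 -> V=0
t=9: input=2 -> V=0 FIRE
t=10: input=3 -> V=0 FIRE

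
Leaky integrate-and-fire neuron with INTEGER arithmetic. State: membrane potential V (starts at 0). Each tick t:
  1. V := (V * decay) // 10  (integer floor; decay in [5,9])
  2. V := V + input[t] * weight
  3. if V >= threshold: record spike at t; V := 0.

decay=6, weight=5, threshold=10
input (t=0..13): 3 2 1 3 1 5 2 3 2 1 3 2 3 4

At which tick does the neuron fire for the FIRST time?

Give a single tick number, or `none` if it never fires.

Answer: 0

Derivation:
t=0: input=3 -> V=0 FIRE
t=1: input=2 -> V=0 FIRE
t=2: input=1 -> V=5
t=3: input=3 -> V=0 FIRE
t=4: input=1 -> V=5
t=5: input=5 -> V=0 FIRE
t=6: input=2 -> V=0 FIRE
t=7: input=3 -> V=0 FIRE
t=8: input=2 -> V=0 FIRE
t=9: input=1 -> V=5
t=10: input=3 -> V=0 FIRE
t=11: input=2 -> V=0 FIRE
t=12: input=3 -> V=0 FIRE
t=13: input=4 -> V=0 FIRE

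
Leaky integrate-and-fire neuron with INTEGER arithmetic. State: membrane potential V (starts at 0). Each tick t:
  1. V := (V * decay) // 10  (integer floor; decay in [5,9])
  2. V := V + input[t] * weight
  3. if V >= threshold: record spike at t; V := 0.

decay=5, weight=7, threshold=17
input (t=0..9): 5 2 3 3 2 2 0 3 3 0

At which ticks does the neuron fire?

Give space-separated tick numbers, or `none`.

t=0: input=5 -> V=0 FIRE
t=1: input=2 -> V=14
t=2: input=3 -> V=0 FIRE
t=3: input=3 -> V=0 FIRE
t=4: input=2 -> V=14
t=5: input=2 -> V=0 FIRE
t=6: input=0 -> V=0
t=7: input=3 -> V=0 FIRE
t=8: input=3 -> V=0 FIRE
t=9: input=0 -> V=0

Answer: 0 2 3 5 7 8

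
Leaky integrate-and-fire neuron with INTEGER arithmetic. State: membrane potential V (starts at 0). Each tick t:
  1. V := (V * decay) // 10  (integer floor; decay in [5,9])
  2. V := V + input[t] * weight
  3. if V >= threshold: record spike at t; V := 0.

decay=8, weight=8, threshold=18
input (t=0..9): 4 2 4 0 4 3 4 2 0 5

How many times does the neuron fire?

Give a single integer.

Answer: 6

Derivation:
t=0: input=4 -> V=0 FIRE
t=1: input=2 -> V=16
t=2: input=4 -> V=0 FIRE
t=3: input=0 -> V=0
t=4: input=4 -> V=0 FIRE
t=5: input=3 -> V=0 FIRE
t=6: input=4 -> V=0 FIRE
t=7: input=2 -> V=16
t=8: input=0 -> V=12
t=9: input=5 -> V=0 FIRE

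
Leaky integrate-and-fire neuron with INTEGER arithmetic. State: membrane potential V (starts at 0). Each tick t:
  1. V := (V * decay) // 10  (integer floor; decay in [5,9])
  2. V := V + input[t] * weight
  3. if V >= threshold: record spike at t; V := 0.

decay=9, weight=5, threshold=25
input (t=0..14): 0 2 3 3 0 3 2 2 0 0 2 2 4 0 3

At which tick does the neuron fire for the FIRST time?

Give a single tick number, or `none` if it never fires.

Answer: 3

Derivation:
t=0: input=0 -> V=0
t=1: input=2 -> V=10
t=2: input=3 -> V=24
t=3: input=3 -> V=0 FIRE
t=4: input=0 -> V=0
t=5: input=3 -> V=15
t=6: input=2 -> V=23
t=7: input=2 -> V=0 FIRE
t=8: input=0 -> V=0
t=9: input=0 -> V=0
t=10: input=2 -> V=10
t=11: input=2 -> V=19
t=12: input=4 -> V=0 FIRE
t=13: input=0 -> V=0
t=14: input=3 -> V=15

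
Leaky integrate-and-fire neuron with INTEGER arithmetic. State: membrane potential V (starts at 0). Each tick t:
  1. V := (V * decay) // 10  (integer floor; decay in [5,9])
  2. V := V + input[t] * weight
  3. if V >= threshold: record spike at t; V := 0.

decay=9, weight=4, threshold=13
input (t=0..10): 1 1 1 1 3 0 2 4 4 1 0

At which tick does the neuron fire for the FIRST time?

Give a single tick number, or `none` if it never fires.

t=0: input=1 -> V=4
t=1: input=1 -> V=7
t=2: input=1 -> V=10
t=3: input=1 -> V=0 FIRE
t=4: input=3 -> V=12
t=5: input=0 -> V=10
t=6: input=2 -> V=0 FIRE
t=7: input=4 -> V=0 FIRE
t=8: input=4 -> V=0 FIRE
t=9: input=1 -> V=4
t=10: input=0 -> V=3

Answer: 3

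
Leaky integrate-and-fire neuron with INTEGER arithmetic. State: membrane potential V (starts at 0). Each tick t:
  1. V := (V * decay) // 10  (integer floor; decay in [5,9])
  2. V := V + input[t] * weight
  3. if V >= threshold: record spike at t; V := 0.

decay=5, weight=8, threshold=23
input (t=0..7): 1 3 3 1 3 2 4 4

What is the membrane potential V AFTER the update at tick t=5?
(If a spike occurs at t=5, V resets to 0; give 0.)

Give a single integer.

Answer: 16

Derivation:
t=0: input=1 -> V=8
t=1: input=3 -> V=0 FIRE
t=2: input=3 -> V=0 FIRE
t=3: input=1 -> V=8
t=4: input=3 -> V=0 FIRE
t=5: input=2 -> V=16
t=6: input=4 -> V=0 FIRE
t=7: input=4 -> V=0 FIRE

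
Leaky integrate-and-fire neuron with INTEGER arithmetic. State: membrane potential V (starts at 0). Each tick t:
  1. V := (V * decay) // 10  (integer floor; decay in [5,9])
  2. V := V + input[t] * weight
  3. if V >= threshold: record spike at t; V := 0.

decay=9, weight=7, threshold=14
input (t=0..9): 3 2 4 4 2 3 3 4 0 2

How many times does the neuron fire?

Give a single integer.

Answer: 9

Derivation:
t=0: input=3 -> V=0 FIRE
t=1: input=2 -> V=0 FIRE
t=2: input=4 -> V=0 FIRE
t=3: input=4 -> V=0 FIRE
t=4: input=2 -> V=0 FIRE
t=5: input=3 -> V=0 FIRE
t=6: input=3 -> V=0 FIRE
t=7: input=4 -> V=0 FIRE
t=8: input=0 -> V=0
t=9: input=2 -> V=0 FIRE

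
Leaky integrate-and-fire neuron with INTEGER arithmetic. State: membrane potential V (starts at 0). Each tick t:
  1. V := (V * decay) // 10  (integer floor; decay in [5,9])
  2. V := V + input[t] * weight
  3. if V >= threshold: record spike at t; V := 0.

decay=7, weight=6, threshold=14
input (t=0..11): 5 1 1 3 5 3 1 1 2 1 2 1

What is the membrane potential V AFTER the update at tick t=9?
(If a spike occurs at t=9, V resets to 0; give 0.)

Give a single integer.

t=0: input=5 -> V=0 FIRE
t=1: input=1 -> V=6
t=2: input=1 -> V=10
t=3: input=3 -> V=0 FIRE
t=4: input=5 -> V=0 FIRE
t=5: input=3 -> V=0 FIRE
t=6: input=1 -> V=6
t=7: input=1 -> V=10
t=8: input=2 -> V=0 FIRE
t=9: input=1 -> V=6
t=10: input=2 -> V=0 FIRE
t=11: input=1 -> V=6

Answer: 6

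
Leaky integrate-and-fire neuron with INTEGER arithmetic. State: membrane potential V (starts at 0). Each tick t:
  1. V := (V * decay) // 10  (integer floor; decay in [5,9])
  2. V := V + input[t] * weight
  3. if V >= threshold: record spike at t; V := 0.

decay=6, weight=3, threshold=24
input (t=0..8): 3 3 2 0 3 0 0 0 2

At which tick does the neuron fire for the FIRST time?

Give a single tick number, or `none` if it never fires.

Answer: none

Derivation:
t=0: input=3 -> V=9
t=1: input=3 -> V=14
t=2: input=2 -> V=14
t=3: input=0 -> V=8
t=4: input=3 -> V=13
t=5: input=0 -> V=7
t=6: input=0 -> V=4
t=7: input=0 -> V=2
t=8: input=2 -> V=7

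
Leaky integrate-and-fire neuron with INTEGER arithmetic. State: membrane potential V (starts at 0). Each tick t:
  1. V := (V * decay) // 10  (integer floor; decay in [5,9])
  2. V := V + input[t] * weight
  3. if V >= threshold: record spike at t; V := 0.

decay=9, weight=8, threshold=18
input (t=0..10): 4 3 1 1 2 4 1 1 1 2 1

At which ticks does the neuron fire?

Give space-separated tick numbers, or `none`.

t=0: input=4 -> V=0 FIRE
t=1: input=3 -> V=0 FIRE
t=2: input=1 -> V=8
t=3: input=1 -> V=15
t=4: input=2 -> V=0 FIRE
t=5: input=4 -> V=0 FIRE
t=6: input=1 -> V=8
t=7: input=1 -> V=15
t=8: input=1 -> V=0 FIRE
t=9: input=2 -> V=16
t=10: input=1 -> V=0 FIRE

Answer: 0 1 4 5 8 10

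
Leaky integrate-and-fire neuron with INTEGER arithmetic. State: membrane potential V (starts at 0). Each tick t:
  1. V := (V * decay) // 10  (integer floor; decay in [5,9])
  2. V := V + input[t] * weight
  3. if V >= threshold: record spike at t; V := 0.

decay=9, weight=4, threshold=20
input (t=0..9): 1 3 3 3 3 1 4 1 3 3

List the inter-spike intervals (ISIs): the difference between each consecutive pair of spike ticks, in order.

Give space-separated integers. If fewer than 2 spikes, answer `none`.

t=0: input=1 -> V=4
t=1: input=3 -> V=15
t=2: input=3 -> V=0 FIRE
t=3: input=3 -> V=12
t=4: input=3 -> V=0 FIRE
t=5: input=1 -> V=4
t=6: input=4 -> V=19
t=7: input=1 -> V=0 FIRE
t=8: input=3 -> V=12
t=9: input=3 -> V=0 FIRE

Answer: 2 3 2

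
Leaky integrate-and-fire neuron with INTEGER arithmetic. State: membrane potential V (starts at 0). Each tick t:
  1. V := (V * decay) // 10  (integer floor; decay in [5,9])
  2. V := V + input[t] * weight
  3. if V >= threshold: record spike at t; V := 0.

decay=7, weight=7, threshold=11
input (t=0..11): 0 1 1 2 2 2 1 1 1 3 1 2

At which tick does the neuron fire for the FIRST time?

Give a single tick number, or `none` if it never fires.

Answer: 2

Derivation:
t=0: input=0 -> V=0
t=1: input=1 -> V=7
t=2: input=1 -> V=0 FIRE
t=3: input=2 -> V=0 FIRE
t=4: input=2 -> V=0 FIRE
t=5: input=2 -> V=0 FIRE
t=6: input=1 -> V=7
t=7: input=1 -> V=0 FIRE
t=8: input=1 -> V=7
t=9: input=3 -> V=0 FIRE
t=10: input=1 -> V=7
t=11: input=2 -> V=0 FIRE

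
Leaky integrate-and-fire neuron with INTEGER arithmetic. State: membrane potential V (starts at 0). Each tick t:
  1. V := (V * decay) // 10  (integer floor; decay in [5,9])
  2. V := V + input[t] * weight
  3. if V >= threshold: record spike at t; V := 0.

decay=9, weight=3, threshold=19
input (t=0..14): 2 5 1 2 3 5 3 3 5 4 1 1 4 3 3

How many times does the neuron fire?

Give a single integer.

t=0: input=2 -> V=6
t=1: input=5 -> V=0 FIRE
t=2: input=1 -> V=3
t=3: input=2 -> V=8
t=4: input=3 -> V=16
t=5: input=5 -> V=0 FIRE
t=6: input=3 -> V=9
t=7: input=3 -> V=17
t=8: input=5 -> V=0 FIRE
t=9: input=4 -> V=12
t=10: input=1 -> V=13
t=11: input=1 -> V=14
t=12: input=4 -> V=0 FIRE
t=13: input=3 -> V=9
t=14: input=3 -> V=17

Answer: 4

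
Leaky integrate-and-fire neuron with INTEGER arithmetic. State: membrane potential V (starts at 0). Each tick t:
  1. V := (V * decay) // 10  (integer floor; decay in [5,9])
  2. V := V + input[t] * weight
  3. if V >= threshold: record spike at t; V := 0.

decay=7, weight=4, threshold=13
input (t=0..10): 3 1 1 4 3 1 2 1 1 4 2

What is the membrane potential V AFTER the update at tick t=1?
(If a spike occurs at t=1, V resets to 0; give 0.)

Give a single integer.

t=0: input=3 -> V=12
t=1: input=1 -> V=12
t=2: input=1 -> V=12
t=3: input=4 -> V=0 FIRE
t=4: input=3 -> V=12
t=5: input=1 -> V=12
t=6: input=2 -> V=0 FIRE
t=7: input=1 -> V=4
t=8: input=1 -> V=6
t=9: input=4 -> V=0 FIRE
t=10: input=2 -> V=8

Answer: 12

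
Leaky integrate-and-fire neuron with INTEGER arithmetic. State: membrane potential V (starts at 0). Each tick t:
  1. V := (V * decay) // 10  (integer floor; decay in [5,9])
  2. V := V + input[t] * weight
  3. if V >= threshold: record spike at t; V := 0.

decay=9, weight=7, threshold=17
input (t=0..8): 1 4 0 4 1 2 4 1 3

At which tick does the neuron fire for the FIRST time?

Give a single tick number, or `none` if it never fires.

t=0: input=1 -> V=7
t=1: input=4 -> V=0 FIRE
t=2: input=0 -> V=0
t=3: input=4 -> V=0 FIRE
t=4: input=1 -> V=7
t=5: input=2 -> V=0 FIRE
t=6: input=4 -> V=0 FIRE
t=7: input=1 -> V=7
t=8: input=3 -> V=0 FIRE

Answer: 1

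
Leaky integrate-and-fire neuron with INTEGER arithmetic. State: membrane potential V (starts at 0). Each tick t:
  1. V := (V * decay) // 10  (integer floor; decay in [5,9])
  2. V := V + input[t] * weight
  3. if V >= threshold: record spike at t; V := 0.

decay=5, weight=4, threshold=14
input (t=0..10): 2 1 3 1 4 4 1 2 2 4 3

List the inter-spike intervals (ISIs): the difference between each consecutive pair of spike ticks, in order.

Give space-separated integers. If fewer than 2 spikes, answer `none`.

t=0: input=2 -> V=8
t=1: input=1 -> V=8
t=2: input=3 -> V=0 FIRE
t=3: input=1 -> V=4
t=4: input=4 -> V=0 FIRE
t=5: input=4 -> V=0 FIRE
t=6: input=1 -> V=4
t=7: input=2 -> V=10
t=8: input=2 -> V=13
t=9: input=4 -> V=0 FIRE
t=10: input=3 -> V=12

Answer: 2 1 4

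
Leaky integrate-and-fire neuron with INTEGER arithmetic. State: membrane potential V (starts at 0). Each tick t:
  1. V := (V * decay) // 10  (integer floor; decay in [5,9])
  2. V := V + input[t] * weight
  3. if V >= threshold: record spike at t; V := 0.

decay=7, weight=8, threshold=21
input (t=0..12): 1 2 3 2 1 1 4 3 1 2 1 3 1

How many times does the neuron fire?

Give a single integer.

Answer: 7

Derivation:
t=0: input=1 -> V=8
t=1: input=2 -> V=0 FIRE
t=2: input=3 -> V=0 FIRE
t=3: input=2 -> V=16
t=4: input=1 -> V=19
t=5: input=1 -> V=0 FIRE
t=6: input=4 -> V=0 FIRE
t=7: input=3 -> V=0 FIRE
t=8: input=1 -> V=8
t=9: input=2 -> V=0 FIRE
t=10: input=1 -> V=8
t=11: input=3 -> V=0 FIRE
t=12: input=1 -> V=8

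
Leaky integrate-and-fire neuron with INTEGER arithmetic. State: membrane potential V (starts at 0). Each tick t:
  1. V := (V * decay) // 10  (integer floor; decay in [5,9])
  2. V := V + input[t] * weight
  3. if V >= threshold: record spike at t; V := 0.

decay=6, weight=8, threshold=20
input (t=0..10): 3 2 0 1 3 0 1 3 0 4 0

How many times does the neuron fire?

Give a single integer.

t=0: input=3 -> V=0 FIRE
t=1: input=2 -> V=16
t=2: input=0 -> V=9
t=3: input=1 -> V=13
t=4: input=3 -> V=0 FIRE
t=5: input=0 -> V=0
t=6: input=1 -> V=8
t=7: input=3 -> V=0 FIRE
t=8: input=0 -> V=0
t=9: input=4 -> V=0 FIRE
t=10: input=0 -> V=0

Answer: 4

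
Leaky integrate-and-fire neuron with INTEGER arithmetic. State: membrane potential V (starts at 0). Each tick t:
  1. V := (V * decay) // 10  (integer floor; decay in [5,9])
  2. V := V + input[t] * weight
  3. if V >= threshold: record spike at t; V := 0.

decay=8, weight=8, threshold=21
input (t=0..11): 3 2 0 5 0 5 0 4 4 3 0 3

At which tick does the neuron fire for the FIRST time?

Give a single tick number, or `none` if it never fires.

t=0: input=3 -> V=0 FIRE
t=1: input=2 -> V=16
t=2: input=0 -> V=12
t=3: input=5 -> V=0 FIRE
t=4: input=0 -> V=0
t=5: input=5 -> V=0 FIRE
t=6: input=0 -> V=0
t=7: input=4 -> V=0 FIRE
t=8: input=4 -> V=0 FIRE
t=9: input=3 -> V=0 FIRE
t=10: input=0 -> V=0
t=11: input=3 -> V=0 FIRE

Answer: 0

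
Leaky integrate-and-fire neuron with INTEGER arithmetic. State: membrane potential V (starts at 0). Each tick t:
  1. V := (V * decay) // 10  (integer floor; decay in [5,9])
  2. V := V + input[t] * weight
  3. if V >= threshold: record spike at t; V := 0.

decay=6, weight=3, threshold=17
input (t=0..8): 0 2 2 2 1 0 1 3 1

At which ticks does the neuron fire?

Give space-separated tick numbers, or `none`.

Answer: none

Derivation:
t=0: input=0 -> V=0
t=1: input=2 -> V=6
t=2: input=2 -> V=9
t=3: input=2 -> V=11
t=4: input=1 -> V=9
t=5: input=0 -> V=5
t=6: input=1 -> V=6
t=7: input=3 -> V=12
t=8: input=1 -> V=10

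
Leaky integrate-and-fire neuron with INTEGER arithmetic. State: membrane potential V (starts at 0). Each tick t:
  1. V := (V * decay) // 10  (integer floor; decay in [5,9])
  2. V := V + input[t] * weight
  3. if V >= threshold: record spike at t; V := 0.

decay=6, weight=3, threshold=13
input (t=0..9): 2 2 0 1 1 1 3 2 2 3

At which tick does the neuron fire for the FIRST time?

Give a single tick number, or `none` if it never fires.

Answer: 7

Derivation:
t=0: input=2 -> V=6
t=1: input=2 -> V=9
t=2: input=0 -> V=5
t=3: input=1 -> V=6
t=4: input=1 -> V=6
t=5: input=1 -> V=6
t=6: input=3 -> V=12
t=7: input=2 -> V=0 FIRE
t=8: input=2 -> V=6
t=9: input=3 -> V=12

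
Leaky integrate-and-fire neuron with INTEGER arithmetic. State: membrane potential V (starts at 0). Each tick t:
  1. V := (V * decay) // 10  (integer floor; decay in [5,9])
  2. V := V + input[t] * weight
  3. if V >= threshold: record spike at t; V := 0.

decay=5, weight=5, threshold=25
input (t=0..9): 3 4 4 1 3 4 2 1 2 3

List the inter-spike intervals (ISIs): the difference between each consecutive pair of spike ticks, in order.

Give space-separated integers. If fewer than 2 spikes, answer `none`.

Answer: 4

Derivation:
t=0: input=3 -> V=15
t=1: input=4 -> V=0 FIRE
t=2: input=4 -> V=20
t=3: input=1 -> V=15
t=4: input=3 -> V=22
t=5: input=4 -> V=0 FIRE
t=6: input=2 -> V=10
t=7: input=1 -> V=10
t=8: input=2 -> V=15
t=9: input=3 -> V=22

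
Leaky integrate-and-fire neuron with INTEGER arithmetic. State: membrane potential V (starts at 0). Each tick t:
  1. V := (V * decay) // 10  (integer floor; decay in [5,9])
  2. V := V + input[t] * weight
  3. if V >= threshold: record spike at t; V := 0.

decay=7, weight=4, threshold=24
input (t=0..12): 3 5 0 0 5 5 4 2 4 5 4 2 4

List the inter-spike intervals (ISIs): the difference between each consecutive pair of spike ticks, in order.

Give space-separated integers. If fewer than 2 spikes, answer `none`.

t=0: input=3 -> V=12
t=1: input=5 -> V=0 FIRE
t=2: input=0 -> V=0
t=3: input=0 -> V=0
t=4: input=5 -> V=20
t=5: input=5 -> V=0 FIRE
t=6: input=4 -> V=16
t=7: input=2 -> V=19
t=8: input=4 -> V=0 FIRE
t=9: input=5 -> V=20
t=10: input=4 -> V=0 FIRE
t=11: input=2 -> V=8
t=12: input=4 -> V=21

Answer: 4 3 2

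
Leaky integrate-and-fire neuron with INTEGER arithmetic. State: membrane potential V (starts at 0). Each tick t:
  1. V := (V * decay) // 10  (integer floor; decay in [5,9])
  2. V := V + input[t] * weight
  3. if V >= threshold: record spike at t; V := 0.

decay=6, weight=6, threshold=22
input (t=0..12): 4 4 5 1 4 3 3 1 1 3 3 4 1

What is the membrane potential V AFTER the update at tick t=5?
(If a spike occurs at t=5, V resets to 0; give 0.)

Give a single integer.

Answer: 18

Derivation:
t=0: input=4 -> V=0 FIRE
t=1: input=4 -> V=0 FIRE
t=2: input=5 -> V=0 FIRE
t=3: input=1 -> V=6
t=4: input=4 -> V=0 FIRE
t=5: input=3 -> V=18
t=6: input=3 -> V=0 FIRE
t=7: input=1 -> V=6
t=8: input=1 -> V=9
t=9: input=3 -> V=0 FIRE
t=10: input=3 -> V=18
t=11: input=4 -> V=0 FIRE
t=12: input=1 -> V=6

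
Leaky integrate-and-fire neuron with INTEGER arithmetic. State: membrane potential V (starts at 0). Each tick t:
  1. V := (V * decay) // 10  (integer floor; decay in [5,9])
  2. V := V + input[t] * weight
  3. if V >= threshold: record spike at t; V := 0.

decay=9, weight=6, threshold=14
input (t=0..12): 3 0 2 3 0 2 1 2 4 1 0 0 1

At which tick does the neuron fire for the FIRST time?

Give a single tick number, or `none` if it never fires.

t=0: input=3 -> V=0 FIRE
t=1: input=0 -> V=0
t=2: input=2 -> V=12
t=3: input=3 -> V=0 FIRE
t=4: input=0 -> V=0
t=5: input=2 -> V=12
t=6: input=1 -> V=0 FIRE
t=7: input=2 -> V=12
t=8: input=4 -> V=0 FIRE
t=9: input=1 -> V=6
t=10: input=0 -> V=5
t=11: input=0 -> V=4
t=12: input=1 -> V=9

Answer: 0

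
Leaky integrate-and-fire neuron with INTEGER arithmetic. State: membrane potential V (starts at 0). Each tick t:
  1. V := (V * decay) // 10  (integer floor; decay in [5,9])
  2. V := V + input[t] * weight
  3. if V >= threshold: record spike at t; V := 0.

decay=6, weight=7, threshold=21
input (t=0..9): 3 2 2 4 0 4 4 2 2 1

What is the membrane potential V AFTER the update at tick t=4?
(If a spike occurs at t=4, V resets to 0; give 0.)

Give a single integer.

t=0: input=3 -> V=0 FIRE
t=1: input=2 -> V=14
t=2: input=2 -> V=0 FIRE
t=3: input=4 -> V=0 FIRE
t=4: input=0 -> V=0
t=5: input=4 -> V=0 FIRE
t=6: input=4 -> V=0 FIRE
t=7: input=2 -> V=14
t=8: input=2 -> V=0 FIRE
t=9: input=1 -> V=7

Answer: 0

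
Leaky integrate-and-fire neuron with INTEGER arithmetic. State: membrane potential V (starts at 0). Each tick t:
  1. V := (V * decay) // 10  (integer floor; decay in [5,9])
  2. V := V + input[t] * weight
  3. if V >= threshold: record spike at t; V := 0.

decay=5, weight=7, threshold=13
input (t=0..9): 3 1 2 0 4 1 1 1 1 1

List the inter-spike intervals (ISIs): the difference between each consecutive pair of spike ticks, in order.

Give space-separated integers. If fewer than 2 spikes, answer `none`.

t=0: input=3 -> V=0 FIRE
t=1: input=1 -> V=7
t=2: input=2 -> V=0 FIRE
t=3: input=0 -> V=0
t=4: input=4 -> V=0 FIRE
t=5: input=1 -> V=7
t=6: input=1 -> V=10
t=7: input=1 -> V=12
t=8: input=1 -> V=0 FIRE
t=9: input=1 -> V=7

Answer: 2 2 4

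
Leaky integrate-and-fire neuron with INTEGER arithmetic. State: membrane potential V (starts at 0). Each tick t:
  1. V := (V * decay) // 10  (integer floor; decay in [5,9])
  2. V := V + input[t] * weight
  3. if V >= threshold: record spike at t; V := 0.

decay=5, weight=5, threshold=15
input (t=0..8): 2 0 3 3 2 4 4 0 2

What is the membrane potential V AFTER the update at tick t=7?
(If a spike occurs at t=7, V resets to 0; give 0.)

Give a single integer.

t=0: input=2 -> V=10
t=1: input=0 -> V=5
t=2: input=3 -> V=0 FIRE
t=3: input=3 -> V=0 FIRE
t=4: input=2 -> V=10
t=5: input=4 -> V=0 FIRE
t=6: input=4 -> V=0 FIRE
t=7: input=0 -> V=0
t=8: input=2 -> V=10

Answer: 0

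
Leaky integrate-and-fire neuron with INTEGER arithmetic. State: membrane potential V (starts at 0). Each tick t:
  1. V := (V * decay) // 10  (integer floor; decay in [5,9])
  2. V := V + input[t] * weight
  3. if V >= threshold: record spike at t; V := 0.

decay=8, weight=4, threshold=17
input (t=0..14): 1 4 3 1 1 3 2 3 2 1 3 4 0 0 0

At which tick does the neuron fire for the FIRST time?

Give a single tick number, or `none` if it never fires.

t=0: input=1 -> V=4
t=1: input=4 -> V=0 FIRE
t=2: input=3 -> V=12
t=3: input=1 -> V=13
t=4: input=1 -> V=14
t=5: input=3 -> V=0 FIRE
t=6: input=2 -> V=8
t=7: input=3 -> V=0 FIRE
t=8: input=2 -> V=8
t=9: input=1 -> V=10
t=10: input=3 -> V=0 FIRE
t=11: input=4 -> V=16
t=12: input=0 -> V=12
t=13: input=0 -> V=9
t=14: input=0 -> V=7

Answer: 1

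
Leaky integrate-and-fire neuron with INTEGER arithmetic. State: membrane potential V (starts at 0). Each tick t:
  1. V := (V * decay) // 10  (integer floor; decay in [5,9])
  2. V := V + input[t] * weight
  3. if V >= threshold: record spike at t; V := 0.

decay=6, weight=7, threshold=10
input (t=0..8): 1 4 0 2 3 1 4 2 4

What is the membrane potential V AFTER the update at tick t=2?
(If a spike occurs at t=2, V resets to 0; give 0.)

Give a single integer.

Answer: 0

Derivation:
t=0: input=1 -> V=7
t=1: input=4 -> V=0 FIRE
t=2: input=0 -> V=0
t=3: input=2 -> V=0 FIRE
t=4: input=3 -> V=0 FIRE
t=5: input=1 -> V=7
t=6: input=4 -> V=0 FIRE
t=7: input=2 -> V=0 FIRE
t=8: input=4 -> V=0 FIRE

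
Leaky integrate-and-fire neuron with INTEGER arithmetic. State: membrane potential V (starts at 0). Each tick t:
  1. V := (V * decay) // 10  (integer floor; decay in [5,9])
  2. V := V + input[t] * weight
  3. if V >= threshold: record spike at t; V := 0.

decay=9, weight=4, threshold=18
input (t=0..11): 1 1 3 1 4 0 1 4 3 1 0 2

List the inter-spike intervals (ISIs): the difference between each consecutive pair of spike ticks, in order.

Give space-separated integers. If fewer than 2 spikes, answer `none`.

t=0: input=1 -> V=4
t=1: input=1 -> V=7
t=2: input=3 -> V=0 FIRE
t=3: input=1 -> V=4
t=4: input=4 -> V=0 FIRE
t=5: input=0 -> V=0
t=6: input=1 -> V=4
t=7: input=4 -> V=0 FIRE
t=8: input=3 -> V=12
t=9: input=1 -> V=14
t=10: input=0 -> V=12
t=11: input=2 -> V=0 FIRE

Answer: 2 3 4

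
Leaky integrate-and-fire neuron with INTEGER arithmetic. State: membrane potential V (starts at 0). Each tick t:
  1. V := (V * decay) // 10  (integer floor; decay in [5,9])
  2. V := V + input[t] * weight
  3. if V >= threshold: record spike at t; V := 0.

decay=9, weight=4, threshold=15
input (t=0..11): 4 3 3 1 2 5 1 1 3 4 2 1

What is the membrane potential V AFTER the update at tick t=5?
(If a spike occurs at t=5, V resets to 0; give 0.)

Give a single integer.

Answer: 0

Derivation:
t=0: input=4 -> V=0 FIRE
t=1: input=3 -> V=12
t=2: input=3 -> V=0 FIRE
t=3: input=1 -> V=4
t=4: input=2 -> V=11
t=5: input=5 -> V=0 FIRE
t=6: input=1 -> V=4
t=7: input=1 -> V=7
t=8: input=3 -> V=0 FIRE
t=9: input=4 -> V=0 FIRE
t=10: input=2 -> V=8
t=11: input=1 -> V=11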